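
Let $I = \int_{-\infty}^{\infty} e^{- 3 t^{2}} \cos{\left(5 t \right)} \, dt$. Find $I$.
$\frac{\sqrt{3} \sqrt{\pi}}{3 e^{\frac{25}{12}}}$

Let $b$ denote the cosine frequency and define $I(b) = \int_{-\infty}^{\infty} e^{- 3 t^{2}} \cos{\left(b t \right)} \, dt$.

Differentiating under the integral sign,
$$I'(b) = \int_{-\infty}^{\infty} - t e^{- 3 t^{2}} \sin{\left(b t \right)} \, dt.$$

Integrate $\int_{-\infty}^{\infty} t \sin(b t)\, e^{- 3 t^{2}}\, dt$ by parts with $u = \sin(b t)$ and $dv = t\, e^{- 3 t^{2}}\, dt$, giving $v = - \frac{e^{- 3 t^{2}}}{6}$. The boundary term vanishes and
$$\int_{-\infty}^{\infty} t \sin(b t)\, e^{- 3 t^{2}}\, dt = \frac{b}{6} \int_{-\infty}^{\infty} \cos(b t)\, e^{- 3 t^{2}}\, dt,$$
so $I'(b) = - \frac{b}{6}\, I(b)$.

This is a separable first-order ODE; solving with the initial condition $I(0) = \int_{-\infty}^{\infty} e^{- 3 t^{2}}\,dt = \frac{\sqrt{3} \sqrt{\pi}}{3}$ gives
$$I(b) = \frac{\sqrt{3} \sqrt{\pi} e^{- \frac{b^{2}}{12}}}{3}.$$

Setting $b = 5$:
$$I = \frac{\sqrt{3} \sqrt{\pi}}{3 e^{\frac{25}{12}}}.$$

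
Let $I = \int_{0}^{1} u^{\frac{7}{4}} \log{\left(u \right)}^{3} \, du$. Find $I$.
$- \frac{1536}{14641}$

Consider the simpler parametrised integral
$$J(a) = \int_{0}^{1} u^{a} \, du = \frac{1}{a + 1}.$$

Differentiating under the integral sign brings down a factor of $\ln u$:
$$\frac{dJ}{da} = \int_{0}^{1} u^{a} \log{\left(u \right)} \, du = - \frac{1}{\left(a + 1\right)^{2}}.$$

Repeating $3$ times in total — each differentiation brings down another $\ln u$ — gives
$$\frac{d^{3}J}{da^{3}} = \int_{0}^{1} u^{a} \log{\left(u \right)}^{3} \, du = - \frac{6}{\left(a + 1\right)^{4}},$$
and the integrand here is exactly the target integrand, so $I = - \frac{6}{\left(a + 1\right)^{4}}$.

Setting $a = \frac{7}{4}$:
$$I = - \frac{1536}{14641}.$$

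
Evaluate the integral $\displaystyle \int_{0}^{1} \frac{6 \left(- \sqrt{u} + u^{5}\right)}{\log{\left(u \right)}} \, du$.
$\log{\left(4096 \right)}$

Consider the one-parameter family: let $I(a) = \int_{0}^{1} \frac{6 \left(u^{5} - u^{a}\right)}{\log{\left(u \right)}} \, du$.

Since $\dfrac{\partial}{\partial a}\,u^{a} = u^{a} \ln u$, the $\ln u$ in the denominator cancels and
$$\frac{dI}{da} = \int_{0}^{1} -6 u^{a} \, du = -6 \left[\frac{u^{a+1}}{a+1}\right]_0^1 = - \frac{6}{a + 1}.$$

Integrating with respect to $a$ gives $I(a) = \log{\left(\frac{46656}{\left(a + 1\right)^{6}} \right)} + C$.

At $a = 5$ the integrand is identically $0$, so $I(5) = 0$. The closed form gives $0$, hence $C = 0$.

Setting $a = \frac{1}{2}$:
$$I = \log{\left(4096 \right)}.$$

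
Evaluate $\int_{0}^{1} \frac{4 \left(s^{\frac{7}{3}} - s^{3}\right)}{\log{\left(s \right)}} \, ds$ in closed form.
$- \log{\left(\frac{1296}{625} \right)}$

Replace the exponent $3$ by a parameter $a$: let $I(a) = \int_{0}^{1} \frac{4 \left(s^{\frac{7}{3}} - s^{a}\right)}{\log{\left(s \right)}} \, ds$.

Since $\dfrac{\partial}{\partial a}\,s^{a} = s^{a} \ln s$, the $\ln s$ in the denominator cancels and
$$\frac{dI}{da} = \int_{0}^{1} -4 s^{a} \, ds = -4 \left[\frac{s^{a+1}}{a+1}\right]_0^1 = - \frac{4}{a + 1}.$$

Integrating with respect to $a$ gives $I(a) = - \log{\left(\frac{81 \left(a + 1\right)^{4}}{10000} \right)} + C$.

At $a = \frac{7}{3}$ the integrand is identically $0$, so $I(\frac{7}{3}) = 0$. The closed form gives $0$, hence $C = 0$.

Setting $a = 3$:
$$I = - \log{\left(\frac{1296}{625} \right)}.$$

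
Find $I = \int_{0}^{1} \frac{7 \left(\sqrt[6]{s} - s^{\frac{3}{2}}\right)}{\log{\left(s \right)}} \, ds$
$- \log{\left(\frac{170859375}{823543} \right)}$

Replace the exponent $\frac{3}{2}$ by a parameter $a$: let $I(a) = \int_{0}^{1} \frac{7 \left(\sqrt[6]{s} - s^{a}\right)}{\log{\left(s \right)}} \, ds$.

Since $\dfrac{\partial}{\partial a}\,s^{a} = s^{a} \ln s$, the $\ln s$ in the denominator cancels and
$$\frac{dI}{da} = \int_{0}^{1} -7 s^{a} \, ds = -7 \left[\frac{s^{a+1}}{a+1}\right]_0^1 = - \frac{7}{a + 1}.$$

Integrating with respect to $a$ gives $I(a) = - \log{\left(\frac{279936 \left(a + 1\right)^{7}}{823543} \right)} + C$.

At $a = \frac{1}{6}$ the integrand is identically $0$, so $I(\frac{1}{6}) = 0$. The closed form gives $0$, hence $C = 0$.

Setting $a = \frac{3}{2}$:
$$I = - \log{\left(\frac{170859375}{823543} \right)}.$$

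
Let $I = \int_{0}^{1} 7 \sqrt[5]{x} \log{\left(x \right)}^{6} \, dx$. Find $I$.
$\frac{2734375}{1944}$

Begin with the known integral
$$J(a) = \int_{0}^{1} 7 x^{a} \, dx = \frac{7}{a + 1}.$$

Differentiating under the integral sign brings down a factor of $\ln x$:
$$\frac{dJ}{da} = \int_{0}^{1} 7 x^{a} \log{\left(x \right)} \, dx = - \frac{7}{\left(a + 1\right)^{2}}.$$

Repeating $6$ times in total — each differentiation brings down another $\ln x$ — gives
$$\frac{d^{6}J}{da^{6}} = \int_{0}^{1} 7 x^{a} \log{\left(x \right)}^{6} \, dx = \frac{5040}{\left(a + 1\right)^{7}},$$
and the integrand here is exactly the target integrand, so $I = \frac{5040}{\left(a + 1\right)^{7}}$.

Setting $a = \frac{1}{5}$:
$$I = \frac{2734375}{1944}.$$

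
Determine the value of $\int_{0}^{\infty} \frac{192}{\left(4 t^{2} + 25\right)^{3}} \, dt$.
$\frac{18 \pi}{3125}$

Recall the elementary integral
$$J(a) = \int_{0}^{\infty} \frac{3}{a^{2} + t^{2}} \, dt = \frac{3 \pi}{2 a}.$$

Differentiating under the integral sign with respect to $a$,
$$\frac{dJ}{da} = \int_{0}^{\infty} - \frac{6 a}{\left(a^{2} + t^{2}\right)^{2}} \, dt = - \frac{3 \pi}{2 a^{2}},$$
so $\int_{0}^{\infty} \frac{3}{\left(a^{2} + t^{2}\right)^{2}} \, dt = \frac{3 \pi}{4 a^{3}}$.

Repeating — each differentiation of $1/(t^2+a^2)^j$ produces $-2ja/(t^2+a^2)^{j+1}$ — and dividing through by $-2ja$ at each step yields, after $2$ differentiations in total,
$$\int_{0}^{\infty} \frac{3}{\left(a^{2} + t^{2}\right)^{3}} \, dt = \frac{9 \pi}{16 a^{5}}.$$

Setting $a = \frac{5}{2}$:
$$I = \frac{18 \pi}{3125}.$$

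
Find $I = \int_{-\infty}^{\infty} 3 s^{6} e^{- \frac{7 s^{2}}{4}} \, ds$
$\frac{720 \sqrt{7} \sqrt{\pi}}{2401}$

Consider the simpler parametrised integral
$$J(a) = \int_{-\infty}^{\infty} 3 e^{- a s^{2}} \, ds = \frac{3 \sqrt{\pi}}{\sqrt{a}}.$$

Differentiating under the integral sign brings down a factor of $(-s^2)$:
$$\frac{dJ}{da} = \int_{-\infty}^{\infty} - 3 s^{2} e^{- a s^{2}} \, ds = - \frac{3 \sqrt{\pi}}{2 a^{\frac{3}{2}}}.$$

Repeating $3$ times in total — each differentiation brings down another $(-s^2)$ — gives
$$\frac{d^{3}J}{da^{3}} = \int_{-\infty}^{\infty} - 3 s^{6} e^{- a s^{2}} \, ds = - \frac{45 \sqrt{\pi}}{8 a^{\frac{7}{2}}},$$
and the integrand here is $(-1)^{3}$ times the target integrand, so $I = (-1)^{3}\,\frac{d^{3}J}{da^{3}} = \frac{45 \sqrt{\pi}}{8 a^{\frac{7}{2}}}$.

Setting $a = \frac{7}{4}$:
$$I = \frac{720 \sqrt{7} \sqrt{\pi}}{2401}.$$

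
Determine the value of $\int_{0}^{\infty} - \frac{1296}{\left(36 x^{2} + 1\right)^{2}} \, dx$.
$- 54 \pi$

Begin with the known result
$$J(a) = \int_{0}^{\infty} - \frac{1}{a^{2} + x^{2}} \, dx = - \frac{\pi}{2 a}.$$

Differentiating under the integral sign with respect to $a$,
$$\frac{dJ}{da} = \int_{0}^{\infty} \frac{2 a}{\left(a^{2} + x^{2}\right)^{2}} \, dx = \frac{\pi}{2 a^{2}},$$
so $\int_{0}^{\infty} - \frac{1}{\left(a^{2} + x^{2}\right)^{2}} \, dx = - \frac{\pi}{4 a^{3}}$.

Setting $a = \frac{1}{6}$:
$$I = - 54 \pi.$$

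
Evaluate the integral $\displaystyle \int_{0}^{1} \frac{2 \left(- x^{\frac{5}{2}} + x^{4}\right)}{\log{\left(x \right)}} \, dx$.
$\log{\left(\frac{100}{49} \right)}$

Introduce a parameter $a$ in the exponent: let $I(a) = \int_{0}^{1} \frac{2 \left(- x^{\frac{5}{2}} + x^{a}\right)}{\log{\left(x \right)}} \, dx$.

Since $\dfrac{\partial}{\partial a}\,x^{a} = x^{a} \ln x$, the $\ln x$ in the denominator cancels and
$$\frac{dI}{da} = \int_{0}^{1} 2 x^{a} \, dx = 2 \left[\frac{x^{a+1}}{a+1}\right]_0^1 = \frac{2}{a + 1}.$$

Integrating with respect to $a$ gives $I(a) = \log{\left(\frac{4 \left(a + 1\right)^{2}}{49} \right)} + C$.

At $a = \frac{5}{2}$ the integrand is identically $0$, so $I(\frac{5}{2}) = 0$. The closed form gives $0$, hence $C = 0$.

Setting $a = 4$:
$$I = \log{\left(\frac{100}{49} \right)}.$$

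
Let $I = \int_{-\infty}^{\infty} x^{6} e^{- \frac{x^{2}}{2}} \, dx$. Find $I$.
$15 \sqrt{2} \sqrt{\pi}$

Start from the elementary integral
$$J(a) = \int_{-\infty}^{\infty} e^{- a x^{2}} \, dx = \frac{\sqrt{\pi}}{\sqrt{a}}.$$

Differentiating under the integral sign brings down a factor of $(-x^2)$:
$$\frac{dJ}{da} = \int_{-\infty}^{\infty} - x^{2} e^{- a x^{2}} \, dx = - \frac{\sqrt{\pi}}{2 a^{\frac{3}{2}}}.$$

Repeating $3$ times in total — each differentiation brings down another $(-x^2)$ — gives
$$\frac{d^{3}J}{da^{3}} = \int_{-\infty}^{\infty} - x^{6} e^{- a x^{2}} \, dx = - \frac{15 \sqrt{\pi}}{8 a^{\frac{7}{2}}},$$
and the integrand here is $(-1)^{3}$ times the target integrand, so $I = (-1)^{3}\,\frac{d^{3}J}{da^{3}} = \frac{15 \sqrt{\pi}}{8 a^{\frac{7}{2}}}$.

Setting $a = \frac{1}{2}$:
$$I = 15 \sqrt{2} \sqrt{\pi}.$$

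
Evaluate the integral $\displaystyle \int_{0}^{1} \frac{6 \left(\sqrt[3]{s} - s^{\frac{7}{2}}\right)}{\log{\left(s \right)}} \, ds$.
$\log{\left(\frac{262144}{387420489} \right)}$

Consider the one-parameter family: let $I(a) = \int_{0}^{1} \frac{6 \left(- s^{\frac{7}{2}} + s^{a}\right)}{\log{\left(s \right)}} \, ds$.

Since $\dfrac{\partial}{\partial a}\,s^{a} = s^{a} \ln s$, the $\ln s$ in the denominator cancels and
$$\frac{dI}{da} = \int_{0}^{1} 6 s^{a} \, ds = 6 \left[\frac{s^{a+1}}{a+1}\right]_0^1 = \frac{6}{a + 1}.$$

Integrating with respect to $a$ gives $I(a) = \log{\left(\frac{64 \left(a + 1\right)^{6}}{531441} \right)} + C$.

At $a = \frac{7}{2}$ the integrand is identically $0$, so $I(\frac{7}{2}) = 0$. The closed form gives $0$, hence $C = 0$.

Setting $a = \frac{1}{3}$:
$$I = \log{\left(\frac{262144}{387420489} \right)}.$$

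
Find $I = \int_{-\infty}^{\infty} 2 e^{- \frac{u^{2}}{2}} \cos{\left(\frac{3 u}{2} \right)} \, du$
$\frac{2 \sqrt{2} \sqrt{\pi}}{e^{\frac{9}{8}}}$

Let $b$ denote the cosine frequency and define $I(b) = \int_{-\infty}^{\infty} 2 e^{- \frac{u^{2}}{2}} \cos{\left(b u \right)} \, du$.

Differentiating under the integral sign,
$$I'(b) = \int_{-\infty}^{\infty} - 2 u e^{- \frac{u^{2}}{2}} \sin{\left(b u \right)} \, du.$$

Integrate $\int_{-\infty}^{\infty} u \sin(b u)\, e^{- \frac{u^{2}}{2}}\, du$ by parts with $w = \sin(b u)$ and $dv = u\, e^{- \frac{u^{2}}{2}}\, du$, giving $v = - e^{- \frac{u^{2}}{2}}$. The boundary term vanishes and
$$\int_{-\infty}^{\infty} u \sin(b u)\, e^{- \frac{u^{2}}{2}}\, du = b \int_{-\infty}^{\infty} \cos(b u)\, e^{- \frac{u^{2}}{2}}\, du,$$
so $I'(b) = - b\, I(b)$.

This is a separable first-order ODE; solving with the initial condition $I(0) = \int_{-\infty}^{\infty} 2 e^{- \frac{u^{2}}{2}}\,du = 2 \sqrt{2} \sqrt{\pi}$ gives
$$I(b) = 2 \sqrt{2} \sqrt{\pi} e^{- \frac{b^{2}}{2}}.$$

Setting $b = \frac{3}{2}$:
$$I = \frac{2 \sqrt{2} \sqrt{\pi}}{e^{\frac{9}{8}}}.$$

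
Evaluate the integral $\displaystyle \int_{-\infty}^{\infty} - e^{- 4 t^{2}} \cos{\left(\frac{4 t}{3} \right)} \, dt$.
$- \frac{\sqrt{\pi}}{2 e^{\frac{1}{9}}}$

Treat the cosine frequency as a parameter and define $I(b) = \int_{-\infty}^{\infty} - e^{- 4 t^{2}} \cos{\left(b t \right)} \, dt$.

Differentiating under the integral sign,
$$I'(b) = \int_{-\infty}^{\infty} t e^{- 4 t^{2}} \sin{\left(b t \right)} \, dt.$$

Integrate $\int_{-\infty}^{\infty} t \sin(b t)\, e^{- 4 t^{2}}\, dt$ by parts with $u = \sin(b t)$ and $dv = t\, e^{- 4 t^{2}}\, dt$, giving $v = - \frac{e^{- 4 t^{2}}}{8}$. The boundary term vanishes and
$$\int_{-\infty}^{\infty} t \sin(b t)\, e^{- 4 t^{2}}\, dt = \frac{b}{8} \int_{-\infty}^{\infty} \cos(b t)\, e^{- 4 t^{2}}\, dt,$$
so $I'(b) = - \frac{b}{8}\, I(b)$.

This is a separable first-order ODE; solving with the initial condition $I(0) = \int_{-\infty}^{\infty} - e^{- 4 t^{2}}\,dt = - \frac{\sqrt{\pi}}{2}$ gives
$$I(b) = - \frac{\sqrt{\pi} e^{- \frac{b^{2}}{16}}}{2}.$$

Setting $b = \frac{4}{3}$:
$$I = - \frac{\sqrt{\pi}}{2 e^{\frac{1}{9}}}.$$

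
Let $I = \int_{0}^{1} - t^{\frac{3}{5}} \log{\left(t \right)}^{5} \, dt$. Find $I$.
$\frac{234375}{32768}$

Consider the simpler parametrised integral
$$J(a) = \int_{0}^{1} - t^{a} \, dt = - \frac{1}{a + 1}.$$

Differentiating under the integral sign brings down a factor of $\ln t$:
$$\frac{dJ}{da} = \int_{0}^{1} - t^{a} \log{\left(t \right)} \, dt = \frac{1}{\left(a + 1\right)^{2}}.$$

Repeating $5$ times in total — each differentiation brings down another $\ln t$ — gives
$$\frac{d^{5}J}{da^{5}} = \int_{0}^{1} - t^{a} \log{\left(t \right)}^{5} \, dt = \frac{120}{\left(a + 1\right)^{6}},$$
and the integrand here is exactly the target integrand, so $I = \frac{120}{\left(a + 1\right)^{6}}$.

Setting $a = \frac{3}{5}$:
$$I = \frac{234375}{32768}.$$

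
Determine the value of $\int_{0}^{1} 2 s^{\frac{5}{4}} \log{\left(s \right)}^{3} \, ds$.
$- \frac{1024}{2187}$

Consider the simpler parametrised integral
$$J(a) = \int_{0}^{1} 2 s^{a} \, ds = \frac{2}{a + 1}.$$

Differentiating under the integral sign brings down a factor of $\ln s$:
$$\frac{dJ}{da} = \int_{0}^{1} 2 s^{a} \log{\left(s \right)} \, ds = - \frac{2}{\left(a + 1\right)^{2}}.$$

Repeating $3$ times in total — each differentiation brings down another $\ln s$ — gives
$$\frac{d^{3}J}{da^{3}} = \int_{0}^{1} 2 s^{a} \log{\left(s \right)}^{3} \, ds = - \frac{12}{\left(a + 1\right)^{4}},$$
and the integrand here is exactly the target integrand, so $I = - \frac{12}{\left(a + 1\right)^{4}}$.

Setting $a = \frac{5}{4}$:
$$I = - \frac{1024}{2187}.$$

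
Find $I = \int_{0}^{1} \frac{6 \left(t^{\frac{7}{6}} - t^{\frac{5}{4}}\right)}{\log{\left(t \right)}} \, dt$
$- \log{\left(\frac{387420489}{308915776} \right)}$

Introduce a parameter $a$ in the exponent: let $I(a) = \int_{0}^{1} \frac{6 \left(t^{\frac{7}{6}} - t^{a}\right)}{\log{\left(t \right)}} \, dt$.

Since $\dfrac{\partial}{\partial a}\,t^{a} = t^{a} \ln t$, the $\ln t$ in the denominator cancels and
$$\frac{dI}{da} = \int_{0}^{1} -6 t^{a} \, dt = -6 \left[\frac{t^{a+1}}{a+1}\right]_0^1 = - \frac{6}{a + 1}.$$

Integrating with respect to $a$ gives $I(a) = - \log{\left(\frac{46656 \left(a + 1\right)^{6}}{4826809} \right)} + C$.

At $a = \frac{7}{6}$ the integrand is identically $0$, so $I(\frac{7}{6}) = 0$. The closed form gives $0$, hence $C = 0$.

Setting $a = \frac{5}{4}$:
$$I = - \log{\left(\frac{387420489}{308915776} \right)}.$$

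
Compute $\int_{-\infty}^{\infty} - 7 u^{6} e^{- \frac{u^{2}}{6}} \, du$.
$- 2835 \sqrt{6} \sqrt{\pi}$

Begin with the known integral
$$J(a) = \int_{-\infty}^{\infty} - 7 e^{- a u^{2}} \, du = - \frac{7 \sqrt{\pi}}{\sqrt{a}}.$$

Differentiating under the integral sign brings down a factor of $(-u^2)$:
$$\frac{dJ}{da} = \int_{-\infty}^{\infty} 7 u^{2} e^{- a u^{2}} \, du = \frac{7 \sqrt{\pi}}{2 a^{\frac{3}{2}}}.$$

Repeating $3$ times in total — each differentiation brings down another $(-u^2)$ — gives
$$\frac{d^{3}J}{da^{3}} = \int_{-\infty}^{\infty} 7 u^{6} e^{- a u^{2}} \, du = \frac{105 \sqrt{\pi}}{8 a^{\frac{7}{2}}},$$
and the integrand here is $(-1)^{3}$ times the target integrand, so $I = (-1)^{3}\,\frac{d^{3}J}{da^{3}} = - \frac{105 \sqrt{\pi}}{8 a^{\frac{7}{2}}}$.

Setting $a = \frac{1}{6}$:
$$I = - 2835 \sqrt{6} \sqrt{\pi}.$$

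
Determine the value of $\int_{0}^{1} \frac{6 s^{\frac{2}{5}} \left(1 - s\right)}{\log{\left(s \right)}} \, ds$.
$\log{\left(\frac{117649}{2985984} \right)}$

Introduce a parameter $a$ in the exponent: let $I(a) = \int_{0}^{1} \frac{6 \left(- s^{\frac{7}{5}} + s^{a}\right)}{\log{\left(s \right)}} \, ds$.

Since $\dfrac{\partial}{\partial a}\,s^{a} = s^{a} \ln s$, the $\ln s$ in the denominator cancels and
$$\frac{dI}{da} = \int_{0}^{1} 6 s^{a} \, ds = 6 \left[\frac{s^{a+1}}{a+1}\right]_0^1 = \frac{6}{a + 1}.$$

Integrating with respect to $a$ gives $I(a) = \log{\left(\frac{15625 \left(a + 1\right)^{6}}{2985984} \right)} + C$.

At $a = \frac{7}{5}$ the integrand is identically $0$, so $I(\frac{7}{5}) = 0$. The closed form gives $0$, hence $C = 0$.

Setting $a = \frac{2}{5}$:
$$I = \log{\left(\frac{117649}{2985984} \right)}.$$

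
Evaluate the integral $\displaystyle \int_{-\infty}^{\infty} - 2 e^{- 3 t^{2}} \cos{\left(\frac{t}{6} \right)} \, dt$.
$- \frac{2 \sqrt{3} \sqrt{\pi}}{3 e^{\frac{1}{432}}}$

Define $I(b) = \int_{-\infty}^{\infty} - 2 e^{- 3 t^{2}} \cos{\left(b t \right)} \, dt$.

Differentiating under the integral sign,
$$I'(b) = \int_{-\infty}^{\infty} 2 t e^{- 3 t^{2}} \sin{\left(b t \right)} \, dt.$$

Integrate $\int_{-\infty}^{\infty} t \sin(b t)\, e^{- 3 t^{2}}\, dt$ by parts with $u = \sin(b t)$ and $dv = t\, e^{- 3 t^{2}}\, dt$, giving $v = - \frac{e^{- 3 t^{2}}}{6}$. The boundary term vanishes and
$$\int_{-\infty}^{\infty} t \sin(b t)\, e^{- 3 t^{2}}\, dt = \frac{b}{6} \int_{-\infty}^{\infty} \cos(b t)\, e^{- 3 t^{2}}\, dt,$$
so $I'(b) = - \frac{b}{6}\, I(b)$.

This is a separable first-order ODE; solving with the initial condition $I(0) = \int_{-\infty}^{\infty} - 2 e^{- 3 t^{2}}\,dt = - \frac{2 \sqrt{3} \sqrt{\pi}}{3}$ gives
$$I(b) = - \frac{2 \sqrt{3} \sqrt{\pi} e^{- \frac{b^{2}}{12}}}{3}.$$

Setting $b = \frac{1}{6}$:
$$I = - \frac{2 \sqrt{3} \sqrt{\pi}}{3 e^{\frac{1}{432}}}.$$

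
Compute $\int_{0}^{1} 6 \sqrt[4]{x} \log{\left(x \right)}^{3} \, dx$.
$- \frac{9216}{625}$

Start from the elementary integral
$$J(a) = \int_{0}^{1} 6 x^{a} \, dx = \frac{6}{a + 1}.$$

Differentiating under the integral sign brings down a factor of $\ln x$:
$$\frac{dJ}{da} = \int_{0}^{1} 6 x^{a} \log{\left(x \right)} \, dx = - \frac{6}{\left(a + 1\right)^{2}}.$$

Repeating $3$ times in total — each differentiation brings down another $\ln x$ — gives
$$\frac{d^{3}J}{da^{3}} = \int_{0}^{1} 6 x^{a} \log{\left(x \right)}^{3} \, dx = - \frac{36}{\left(a + 1\right)^{4}},$$
and the integrand here is exactly the target integrand, so $I = - \frac{36}{\left(a + 1\right)^{4}}$.

Setting $a = \frac{1}{4}$:
$$I = - \frac{9216}{625}.$$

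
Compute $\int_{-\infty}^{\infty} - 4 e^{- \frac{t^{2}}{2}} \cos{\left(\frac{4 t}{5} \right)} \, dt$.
$- \frac{4 \sqrt{2} \sqrt{\pi}}{e^{\frac{8}{25}}}$

Let $b$ denote the cosine frequency and define $I(b) = \int_{-\infty}^{\infty} - 4 e^{- \frac{t^{2}}{2}} \cos{\left(b t \right)} \, dt$.

Differentiating under the integral sign,
$$I'(b) = \int_{-\infty}^{\infty} 4 t e^{- \frac{t^{2}}{2}} \sin{\left(b t \right)} \, dt.$$

Integrate $\int_{-\infty}^{\infty} t \sin(b t)\, e^{- \frac{t^{2}}{2}}\, dt$ by parts with $u = \sin(b t)$ and $dv = t\, e^{- \frac{t^{2}}{2}}\, dt$, giving $v = - e^{- \frac{t^{2}}{2}}$. The boundary term vanishes and
$$\int_{-\infty}^{\infty} t \sin(b t)\, e^{- \frac{t^{2}}{2}}\, dt = b \int_{-\infty}^{\infty} \cos(b t)\, e^{- \frac{t^{2}}{2}}\, dt,$$
so $I'(b) = - b\, I(b)$.

This is a separable first-order ODE; solving with the initial condition $I(0) = \int_{-\infty}^{\infty} - 4 e^{- \frac{t^{2}}{2}}\,dt = - 4 \sqrt{2} \sqrt{\pi}$ gives
$$I(b) = - 4 \sqrt{2} \sqrt{\pi} e^{- \frac{b^{2}}{2}}.$$

Setting $b = \frac{4}{5}$:
$$I = - \frac{4 \sqrt{2} \sqrt{\pi}}{e^{\frac{8}{25}}}.$$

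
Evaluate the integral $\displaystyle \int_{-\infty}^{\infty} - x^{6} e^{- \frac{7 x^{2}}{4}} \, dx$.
$- \frac{240 \sqrt{7} \sqrt{\pi}}{2401}$

Begin with the known integral
$$J(a) = \int_{-\infty}^{\infty} - e^{- a x^{2}} \, dx = - \frac{\sqrt{\pi}}{\sqrt{a}}.$$

Differentiating under the integral sign brings down a factor of $(-x^2)$:
$$\frac{dJ}{da} = \int_{-\infty}^{\infty} x^{2} e^{- a x^{2}} \, dx = \frac{\sqrt{\pi}}{2 a^{\frac{3}{2}}}.$$

Repeating $3$ times in total — each differentiation brings down another $(-x^2)$ — gives
$$\frac{d^{3}J}{da^{3}} = \int_{-\infty}^{\infty} x^{6} e^{- a x^{2}} \, dx = \frac{15 \sqrt{\pi}}{8 a^{\frac{7}{2}}},$$
and the integrand here is $(-1)^{3}$ times the target integrand, so $I = (-1)^{3}\,\frac{d^{3}J}{da^{3}} = - \frac{15 \sqrt{\pi}}{8 a^{\frac{7}{2}}}$.

Setting $a = \frac{7}{4}$:
$$I = - \frac{240 \sqrt{7} \sqrt{\pi}}{2401}.$$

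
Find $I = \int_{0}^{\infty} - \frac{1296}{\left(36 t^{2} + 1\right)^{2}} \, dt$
$- 54 \pi$

Begin with the known result
$$J(a) = \int_{0}^{\infty} - \frac{1}{a^{2} + t^{2}} \, dt = - \frac{\pi}{2 a}.$$

Differentiating under the integral sign with respect to $a$,
$$\frac{dJ}{da} = \int_{0}^{\infty} \frac{2 a}{\left(a^{2} + t^{2}\right)^{2}} \, dt = \frac{\pi}{2 a^{2}},$$
so $\int_{0}^{\infty} - \frac{1}{\left(a^{2} + t^{2}\right)^{2}} \, dt = - \frac{\pi}{4 a^{3}}$.

Setting $a = \frac{1}{6}$:
$$I = - 54 \pi.$$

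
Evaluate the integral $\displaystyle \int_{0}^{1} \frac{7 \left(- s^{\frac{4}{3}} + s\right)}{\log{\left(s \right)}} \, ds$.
$\log{\left(\frac{279936}{823543} \right)}$

Consider the one-parameter family: let $I(a) = \int_{0}^{1} \frac{7 \left(s - s^{a}\right)}{\log{\left(s \right)}} \, ds$.

Since $\dfrac{\partial}{\partial a}\,s^{a} = s^{a} \ln s$, the $\ln s$ in the denominator cancels and
$$\frac{dI}{da} = \int_{0}^{1} -7 s^{a} \, ds = -7 \left[\frac{s^{a+1}}{a+1}\right]_0^1 = - \frac{7}{a + 1}.$$

Integrating with respect to $a$ gives $I(a) = \log{\left(\frac{128}{\left(a + 1\right)^{7}} \right)} + C$.

At $a = 1$ the integrand is identically $0$, so $I(1) = 0$. The closed form gives $0$, hence $C = 0$.

Setting $a = \frac{4}{3}$:
$$I = \log{\left(\frac{279936}{823543} \right)}.$$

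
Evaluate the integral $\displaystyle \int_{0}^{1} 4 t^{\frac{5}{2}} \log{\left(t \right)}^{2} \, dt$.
$\frac{64}{343}$

Consider the simpler parametrised integral
$$J(a) = \int_{0}^{1} 4 t^{a} \, dt = \frac{4}{a + 1}.$$

Differentiating under the integral sign brings down a factor of $\ln t$:
$$\frac{dJ}{da} = \int_{0}^{1} 4 t^{a} \log{\left(t \right)} \, dt = - \frac{4}{\left(a + 1\right)^{2}}.$$

Repeating twice in total — each differentiation brings down another $\ln t$ — gives
$$\frac{d^{2}J}{da^{2}} = \int_{0}^{1} 4 t^{a} \log{\left(t \right)}^{2} \, dt = \frac{8}{\left(a + 1\right)^{3}},$$
and the integrand here is exactly the target integrand, so $I = \frac{8}{\left(a + 1\right)^{3}}$.

Setting $a = \frac{5}{2}$:
$$I = \frac{64}{343}.$$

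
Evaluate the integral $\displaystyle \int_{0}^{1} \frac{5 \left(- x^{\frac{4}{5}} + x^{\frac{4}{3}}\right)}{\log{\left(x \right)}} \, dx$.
$- \log{\left(\frac{14348907}{52521875} \right)}$

Consider the one-parameter family: let $I(a) = \int_{0}^{1} \frac{5 \left(x^{\frac{4}{3}} - x^{a}\right)}{\log{\left(x \right)}} \, dx$.

Since $\dfrac{\partial}{\partial a}\,x^{a} = x^{a} \ln x$, the $\ln x$ in the denominator cancels and
$$\frac{dI}{da} = \int_{0}^{1} -5 x^{a} \, dx = -5 \left[\frac{x^{a+1}}{a+1}\right]_0^1 = - \frac{5}{a + 1}.$$

Integrating with respect to $a$ gives $I(a) = - \log{\left(\frac{243 \left(a + 1\right)^{5}}{16807} \right)} + C$.

At $a = \frac{4}{3}$ the integrand is identically $0$, so $I(\frac{4}{3}) = 0$. The closed form gives $0$, hence $C = 0$.

Setting $a = \frac{4}{5}$:
$$I = - \log{\left(\frac{14348907}{52521875} \right)}.$$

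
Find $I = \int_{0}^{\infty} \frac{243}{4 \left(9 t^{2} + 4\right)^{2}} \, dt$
$\frac{81 \pi}{128}$

Start from the standard arctangent integral
$$J(a) = \int_{0}^{\infty} \frac{3}{4 \left(a^{2} + t^{2}\right)} \, dt = \frac{3 \pi}{8 a}.$$

Differentiating under the integral sign with respect to $a$,
$$\frac{dJ}{da} = \int_{0}^{\infty} - \frac{3 a}{2 \left(a^{2} + t^{2}\right)^{2}} \, dt = - \frac{3 \pi}{8 a^{2}},$$
so $\int_{0}^{\infty} \frac{3}{4 \left(a^{2} + t^{2}\right)^{2}} \, dt = \frac{3 \pi}{16 a^{3}}$.

Setting $a = \frac{2}{3}$:
$$I = \frac{81 \pi}{128}.$$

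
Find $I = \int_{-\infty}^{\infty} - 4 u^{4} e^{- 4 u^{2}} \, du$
$- \frac{3 \sqrt{\pi}}{32}$

Begin with the known integral
$$J(a) = \int_{-\infty}^{\infty} - 4 e^{- a u^{2}} \, du = - \frac{4 \sqrt{\pi}}{\sqrt{a}}.$$

Differentiating under the integral sign brings down a factor of $(-u^2)$:
$$\frac{dJ}{da} = \int_{-\infty}^{\infty} 4 u^{2} e^{- a u^{2}} \, du = \frac{2 \sqrt{\pi}}{a^{\frac{3}{2}}}.$$

Repeating twice in total — each differentiation brings down another $(-u^2)$ — gives
$$\frac{d^{2}J}{da^{2}} = \int_{-\infty}^{\infty} - 4 u^{4} e^{- a u^{2}} \, du = - \frac{3 \sqrt{\pi}}{a^{\frac{5}{2}}},$$
and the integrand here is exactly the target integrand, so $I = - \frac{3 \sqrt{\pi}}{a^{\frac{5}{2}}}$.

Setting $a = 4$:
$$I = - \frac{3 \sqrt{\pi}}{32}.$$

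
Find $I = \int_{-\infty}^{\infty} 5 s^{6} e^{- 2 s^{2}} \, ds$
$\frac{75 \sqrt{2} \sqrt{\pi}}{128}$

Begin with the known integral
$$J(a) = \int_{-\infty}^{\infty} 5 e^{- a s^{2}} \, ds = \frac{5 \sqrt{\pi}}{\sqrt{a}}.$$

Differentiating under the integral sign brings down a factor of $(-s^2)$:
$$\frac{dJ}{da} = \int_{-\infty}^{\infty} - 5 s^{2} e^{- a s^{2}} \, ds = - \frac{5 \sqrt{\pi}}{2 a^{\frac{3}{2}}}.$$

Repeating $3$ times in total — each differentiation brings down another $(-s^2)$ — gives
$$\frac{d^{3}J}{da^{3}} = \int_{-\infty}^{\infty} - 5 s^{6} e^{- a s^{2}} \, ds = - \frac{75 \sqrt{\pi}}{8 a^{\frac{7}{2}}},$$
and the integrand here is $(-1)^{3}$ times the target integrand, so $I = (-1)^{3}\,\frac{d^{3}J}{da^{3}} = \frac{75 \sqrt{\pi}}{8 a^{\frac{7}{2}}}$.

Setting $a = 2$:
$$I = \frac{75 \sqrt{2} \sqrt{\pi}}{128}.$$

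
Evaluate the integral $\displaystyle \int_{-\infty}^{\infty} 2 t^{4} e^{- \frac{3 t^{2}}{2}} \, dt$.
$\frac{2 \sqrt{6} \sqrt{\pi}}{9}$

Begin with the known integral
$$J(a) = \int_{-\infty}^{\infty} 2 e^{- a t^{2}} \, dt = \frac{2 \sqrt{\pi}}{\sqrt{a}}.$$

Differentiating under the integral sign brings down a factor of $(-t^2)$:
$$\frac{dJ}{da} = \int_{-\infty}^{\infty} - 2 t^{2} e^{- a t^{2}} \, dt = - \frac{\sqrt{\pi}}{a^{\frac{3}{2}}}.$$

Repeating twice in total — each differentiation brings down another $(-t^2)$ — gives
$$\frac{d^{2}J}{da^{2}} = \int_{-\infty}^{\infty} 2 t^{4} e^{- a t^{2}} \, dt = \frac{3 \sqrt{\pi}}{2 a^{\frac{5}{2}}},$$
and the integrand here is exactly the target integrand, so $I = \frac{3 \sqrt{\pi}}{2 a^{\frac{5}{2}}}$.

Setting $a = \frac{3}{2}$:
$$I = \frac{2 \sqrt{6} \sqrt{\pi}}{9}.$$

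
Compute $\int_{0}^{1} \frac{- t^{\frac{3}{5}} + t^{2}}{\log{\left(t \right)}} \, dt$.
$\log{\left(\frac{15}{8} \right)}$

Consider the one-parameter family: let $I(a) = \int_{0}^{1} \frac{- t^{\frac{3}{5}} + t^{a}}{\log{\left(t \right)}} \, dt$.

Since $\dfrac{\partial}{\partial a}\,t^{a} = t^{a} \ln t$, the $\ln t$ in the denominator cancels and
$$\frac{dI}{da} = \int_{0}^{1} t^{a} \, dt = \left[\frac{t^{a+1}}{a+1}\right]_0^1 = \frac{1}{a + 1}.$$

Integrating with respect to $a$ gives $I(a) = \log{\left(\frac{5 a}{8} + \frac{5}{8} \right)} + C$.

At $a = \frac{3}{5}$ the integrand is identically $0$, so $I(\frac{3}{5}) = 0$. The closed form gives $0$, hence $C = 0$.

Setting $a = 2$:
$$I = \log{\left(\frac{15}{8} \right)}.$$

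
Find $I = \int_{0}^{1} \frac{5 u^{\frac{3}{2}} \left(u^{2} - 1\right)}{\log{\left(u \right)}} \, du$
$- \log{\left(\frac{3125}{59049} \right)}$

Consider the one-parameter family: let $I(a) = \int_{0}^{1} \frac{5 \left(u^{\frac{7}{2}} - u^{a}\right)}{\log{\left(u \right)}} \, du$.

Since $\dfrac{\partial}{\partial a}\,u^{a} = u^{a} \ln u$, the $\ln u$ in the denominator cancels and
$$\frac{dI}{da} = \int_{0}^{1} -5 u^{a} \, du = -5 \left[\frac{u^{a+1}}{a+1}\right]_0^1 = - \frac{5}{a + 1}.$$

Integrating with respect to $a$ gives $I(a) = - \log{\left(\frac{32 \left(a + 1\right)^{5}}{59049} \right)} + C$.

At $a = \frac{7}{2}$ the integrand is identically $0$, so $I(\frac{7}{2}) = 0$. The closed form gives $0$, hence $C = 0$.

Setting $a = \frac{3}{2}$:
$$I = - \log{\left(\frac{3125}{59049} \right)}.$$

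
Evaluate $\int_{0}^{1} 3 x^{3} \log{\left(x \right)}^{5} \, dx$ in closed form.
$- \frac{45}{512}$

Consider the simpler parametrised integral
$$J(a) = \int_{0}^{1} 3 x^{a} \, dx = \frac{3}{a + 1}.$$

Differentiating under the integral sign brings down a factor of $\ln x$:
$$\frac{dJ}{da} = \int_{0}^{1} 3 x^{a} \log{\left(x \right)} \, dx = - \frac{3}{\left(a + 1\right)^{2}}.$$

Repeating $5$ times in total — each differentiation brings down another $\ln x$ — gives
$$\frac{d^{5}J}{da^{5}} = \int_{0}^{1} 3 x^{a} \log{\left(x \right)}^{5} \, dx = - \frac{360}{\left(a + 1\right)^{6}},$$
and the integrand here is exactly the target integrand, so $I = - \frac{360}{\left(a + 1\right)^{6}}$.

Setting $a = 3$:
$$I = - \frac{45}{512}.$$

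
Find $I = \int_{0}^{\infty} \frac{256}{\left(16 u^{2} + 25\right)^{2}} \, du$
$\frac{16 \pi}{125}$

Recall the elementary integral
$$J(a) = \int_{0}^{\infty} \frac{1}{a^{2} + u^{2}} \, du = \frac{\pi}{2 a}.$$

Differentiating under the integral sign with respect to $a$,
$$\frac{dJ}{da} = \int_{0}^{\infty} - \frac{2 a}{\left(a^{2} + u^{2}\right)^{2}} \, du = - \frac{\pi}{2 a^{2}},$$
so $\int_{0}^{\infty} \frac{1}{\left(a^{2} + u^{2}\right)^{2}} \, du = \frac{\pi}{4 a^{3}}$.

Setting $a = \frac{5}{4}$:
$$I = \frac{16 \pi}{125}.$$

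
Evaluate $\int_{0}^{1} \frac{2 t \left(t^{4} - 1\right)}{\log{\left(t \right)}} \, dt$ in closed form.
$\log{\left(9 \right)}$

Consider the one-parameter family: let $I(a) = \int_{0}^{1} \frac{2 \left(- t + t^{a}\right)}{\log{\left(t \right)}} \, dt$.

Since $\dfrac{\partial}{\partial a}\,t^{a} = t^{a} \ln t$, the $\ln t$ in the denominator cancels and
$$\frac{dI}{da} = \int_{0}^{1} 2 t^{a} \, dt = 2 \left[\frac{t^{a+1}}{a+1}\right]_0^1 = \frac{2}{a + 1}.$$

Integrating with respect to $a$ gives $I(a) = \log{\left(\frac{\left(a + 1\right)^{2}}{4} \right)} + C$.

At $a = 1$ the integrand is identically $0$, so $I(1) = 0$. The closed form gives $0$, hence $C = 0$.

Setting $a = 5$:
$$I = \log{\left(9 \right)}.$$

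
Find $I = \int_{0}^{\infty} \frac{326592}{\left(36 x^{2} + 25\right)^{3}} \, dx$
$\frac{10206 \pi}{3125}$

Recall the elementary integral
$$J(a) = \int_{0}^{\infty} \frac{7}{a^{2} + x^{2}} \, dx = \frac{7 \pi}{2 a}.$$

Differentiating under the integral sign with respect to $a$,
$$\frac{dJ}{da} = \int_{0}^{\infty} - \frac{14 a}{\left(a^{2} + x^{2}\right)^{2}} \, dx = - \frac{7 \pi}{2 a^{2}},$$
so $\int_{0}^{\infty} \frac{7}{\left(a^{2} + x^{2}\right)^{2}} \, dx = \frac{7 \pi}{4 a^{3}}$.

Repeating — each differentiation of $1/(x^2+a^2)^j$ produces $-2ja/(x^2+a^2)^{j+1}$ — and dividing through by $-2ja$ at each step yields, after $2$ differentiations in total,
$$\int_{0}^{\infty} \frac{7}{\left(a^{2} + x^{2}\right)^{3}} \, dx = \frac{21 \pi}{16 a^{5}}.$$

Setting $a = \frac{5}{6}$:
$$I = \frac{10206 \pi}{3125}.$$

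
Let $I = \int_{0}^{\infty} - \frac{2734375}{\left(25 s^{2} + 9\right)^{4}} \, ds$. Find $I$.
$- \frac{2734375 \pi}{69984}$

Recall the elementary integral
$$J(a) = \int_{0}^{\infty} - \frac{7}{a^{2} + s^{2}} \, ds = - \frac{7 \pi}{2 a}.$$

Differentiating under the integral sign with respect to $a$,
$$\frac{dJ}{da} = \int_{0}^{\infty} \frac{14 a}{\left(a^{2} + s^{2}\right)^{2}} \, ds = \frac{7 \pi}{2 a^{2}},$$
so $\int_{0}^{\infty} - \frac{7}{\left(a^{2} + s^{2}\right)^{2}} \, ds = - \frac{7 \pi}{4 a^{3}}$.

Repeating — each differentiation of $1/(s^2+a^2)^j$ produces $-2ja/(s^2+a^2)^{j+1}$ — and dividing through by $-2ja$ at each step yields, after $3$ differentiations in total,
$$\int_{0}^{\infty} - \frac{7}{\left(a^{2} + s^{2}\right)^{4}} \, ds = - \frac{35 \pi}{32 a^{7}}.$$

Setting $a = \frac{3}{5}$:
$$I = - \frac{2734375 \pi}{69984}.$$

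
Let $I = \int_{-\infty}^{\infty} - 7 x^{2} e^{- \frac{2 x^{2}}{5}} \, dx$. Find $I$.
$- \frac{35 \sqrt{10} \sqrt{\pi}}{8}$

Consider the simpler parametrised integral
$$J(a) = \int_{-\infty}^{\infty} - 7 e^{- a x^{2}} \, dx = - \frac{7 \sqrt{\pi}}{\sqrt{a}}.$$

Differentiating under the integral sign brings down a factor of $(-x^2)$:
$$\frac{dJ}{da} = \int_{-\infty}^{\infty} 7 x^{2} e^{- a x^{2}} \, dx = \frac{7 \sqrt{\pi}}{2 a^{\frac{3}{2}}}.$$

The integral on the left is $-I$, so $I = - \frac{7 \sqrt{\pi}}{2 a^{\frac{3}{2}}}$.

Setting $a = \frac{2}{5}$:
$$I = - \frac{35 \sqrt{10} \sqrt{\pi}}{8}.$$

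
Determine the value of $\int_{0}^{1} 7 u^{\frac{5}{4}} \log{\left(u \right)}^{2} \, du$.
$\frac{896}{729}$

Consider the simpler parametrised integral
$$J(a) = \int_{0}^{1} 7 u^{a} \, du = \frac{7}{a + 1}.$$

Differentiating under the integral sign brings down a factor of $\ln u$:
$$\frac{dJ}{da} = \int_{0}^{1} 7 u^{a} \log{\left(u \right)} \, du = - \frac{7}{\left(a + 1\right)^{2}}.$$

Repeating twice in total — each differentiation brings down another $\ln u$ — gives
$$\frac{d^{2}J}{da^{2}} = \int_{0}^{1} 7 u^{a} \log{\left(u \right)}^{2} \, du = \frac{14}{\left(a + 1\right)^{3}},$$
and the integrand here is exactly the target integrand, so $I = \frac{14}{\left(a + 1\right)^{3}}$.

Setting $a = \frac{5}{4}$:
$$I = \frac{896}{729}.$$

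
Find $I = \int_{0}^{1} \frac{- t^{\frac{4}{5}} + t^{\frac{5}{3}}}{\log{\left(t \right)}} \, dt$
$\log{\left(\frac{40}{27} \right)}$

Introduce a parameter $a$ in the exponent: let $I(a) = \int_{0}^{1} \frac{- t^{\frac{4}{5}} + t^{a}}{\log{\left(t \right)}} \, dt$.

Since $\dfrac{\partial}{\partial a}\,t^{a} = t^{a} \ln t$, the $\ln t$ in the denominator cancels and
$$\frac{dI}{da} = \int_{0}^{1} t^{a} \, dt = \left[\frac{t^{a+1}}{a+1}\right]_0^1 = \frac{1}{a + 1}.$$

Integrating with respect to $a$ gives $I(a) = \log{\left(\frac{5 a}{9} + \frac{5}{9} \right)} + C$.

At $a = \frac{4}{5}$ the integrand is identically $0$, so $I(\frac{4}{5}) = 0$. The closed form gives $0$, hence $C = 0$.

Setting $a = \frac{5}{3}$:
$$I = \log{\left(\frac{40}{27} \right)}.$$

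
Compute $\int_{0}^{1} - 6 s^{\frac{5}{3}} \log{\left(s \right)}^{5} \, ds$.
$\frac{32805}{16384}$

Consider the simpler parametrised integral
$$J(a) = \int_{0}^{1} - 6 s^{a} \, ds = - \frac{6}{a + 1}.$$

Differentiating under the integral sign brings down a factor of $\ln s$:
$$\frac{dJ}{da} = \int_{0}^{1} - 6 s^{a} \log{\left(s \right)} \, ds = \frac{6}{\left(a + 1\right)^{2}}.$$

Repeating $5$ times in total — each differentiation brings down another $\ln s$ — gives
$$\frac{d^{5}J}{da^{5}} = \int_{0}^{1} - 6 s^{a} \log{\left(s \right)}^{5} \, ds = \frac{720}{\left(a + 1\right)^{6}},$$
and the integrand here is exactly the target integrand, so $I = \frac{720}{\left(a + 1\right)^{6}}$.

Setting $a = \frac{5}{3}$:
$$I = \frac{32805}{16384}.$$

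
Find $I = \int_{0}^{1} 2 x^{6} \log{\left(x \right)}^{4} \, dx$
$\frac{48}{16807}$

Start from the elementary integral
$$J(a) = \int_{0}^{1} 2 x^{a} \, dx = \frac{2}{a + 1}.$$

Differentiating under the integral sign brings down a factor of $\ln x$:
$$\frac{dJ}{da} = \int_{0}^{1} 2 x^{a} \log{\left(x \right)} \, dx = - \frac{2}{\left(a + 1\right)^{2}}.$$

Repeating $4$ times in total — each differentiation brings down another $\ln x$ — gives
$$\frac{d^{4}J}{da^{4}} = \int_{0}^{1} 2 x^{a} \log{\left(x \right)}^{4} \, dx = \frac{48}{\left(a + 1\right)^{5}},$$
and the integrand here is exactly the target integrand, so $I = \frac{48}{\left(a + 1\right)^{5}}$.

Setting $a = 6$:
$$I = \frac{48}{16807}.$$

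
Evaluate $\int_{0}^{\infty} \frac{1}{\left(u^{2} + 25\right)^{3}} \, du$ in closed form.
$\frac{3 \pi}{50000}$

Recall the elementary integral
$$J(a) = \int_{0}^{\infty} \frac{1}{a^{2} + u^{2}} \, du = \frac{\pi}{2 a}.$$

Differentiating under the integral sign with respect to $a$,
$$\frac{dJ}{da} = \int_{0}^{\infty} - \frac{2 a}{\left(a^{2} + u^{2}\right)^{2}} \, du = - \frac{\pi}{2 a^{2}},$$
so $\int_{0}^{\infty} \frac{1}{\left(a^{2} + u^{2}\right)^{2}} \, du = \frac{\pi}{4 a^{3}}$.

Repeating — each differentiation of $1/(u^2+a^2)^j$ produces $-2ja/(u^2+a^2)^{j+1}$ — and dividing through by $-2ja$ at each step yields, after $2$ differentiations in total,
$$\int_{0}^{\infty} \frac{1}{\left(a^{2} + u^{2}\right)^{3}} \, du = \frac{3 \pi}{16 a^{5}}.$$

Setting $a = 5$:
$$I = \frac{3 \pi}{50000}.$$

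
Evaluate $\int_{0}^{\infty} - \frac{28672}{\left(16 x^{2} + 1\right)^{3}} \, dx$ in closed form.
$- 1344 \pi$

Start from the standard arctangent integral
$$J(a) = \int_{0}^{\infty} - \frac{7}{a^{2} + x^{2}} \, dx = - \frac{7 \pi}{2 a}.$$

Differentiating under the integral sign with respect to $a$,
$$\frac{dJ}{da} = \int_{0}^{\infty} \frac{14 a}{\left(a^{2} + x^{2}\right)^{2}} \, dx = \frac{7 \pi}{2 a^{2}},$$
so $\int_{0}^{\infty} - \frac{7}{\left(a^{2} + x^{2}\right)^{2}} \, dx = - \frac{7 \pi}{4 a^{3}}$.

Repeating — each differentiation of $1/(x^2+a^2)^j$ produces $-2ja/(x^2+a^2)^{j+1}$ — and dividing through by $-2ja$ at each step yields, after $2$ differentiations in total,
$$\int_{0}^{\infty} - \frac{7}{\left(a^{2} + x^{2}\right)^{3}} \, dx = - \frac{21 \pi}{16 a^{5}}.$$

Setting $a = \frac{1}{4}$:
$$I = - 1344 \pi.$$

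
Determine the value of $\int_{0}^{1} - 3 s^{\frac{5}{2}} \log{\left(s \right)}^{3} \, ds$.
$\frac{288}{2401}$

Begin with the known integral
$$J(a) = \int_{0}^{1} - 3 s^{a} \, ds = - \frac{3}{a + 1}.$$

Differentiating under the integral sign brings down a factor of $\ln s$:
$$\frac{dJ}{da} = \int_{0}^{1} - 3 s^{a} \log{\left(s \right)} \, ds = \frac{3}{\left(a + 1\right)^{2}}.$$

Repeating $3$ times in total — each differentiation brings down another $\ln s$ — gives
$$\frac{d^{3}J}{da^{3}} = \int_{0}^{1} - 3 s^{a} \log{\left(s \right)}^{3} \, ds = \frac{18}{\left(a + 1\right)^{4}},$$
and the integrand here is exactly the target integrand, so $I = \frac{18}{\left(a + 1\right)^{4}}$.

Setting $a = \frac{5}{2}$:
$$I = \frac{288}{2401}.$$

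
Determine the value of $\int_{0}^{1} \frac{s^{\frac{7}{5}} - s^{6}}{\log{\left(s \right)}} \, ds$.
$- \log{\left(35 \right)} + \log{\left(12 \right)}$

Replace the exponent $6$ by a parameter $a$: let $I(a) = \int_{0}^{1} \frac{s^{\frac{7}{5}} - s^{a}}{\log{\left(s \right)}} \, ds$.

Since $\dfrac{\partial}{\partial a}\,s^{a} = s^{a} \ln s$, the $\ln s$ in the denominator cancels and
$$\frac{dI}{da} = \int_{0}^{1} -1 s^{a} \, ds = -1 \left[\frac{s^{a+1}}{a+1}\right]_0^1 = - \frac{1}{a + 1}.$$

Integrating with respect to $a$ gives $I(a) = - \log{\left(\frac{5 a}{12} + \frac{5}{12} \right)} + C$.

At $a = \frac{7}{5}$ the integrand is identically $0$, so $I(\frac{7}{5}) = 0$. The closed form gives $0$, hence $C = 0$.

Setting $a = 6$:
$$I = - \log{\left(35 \right)} + \log{\left(12 \right)}.$$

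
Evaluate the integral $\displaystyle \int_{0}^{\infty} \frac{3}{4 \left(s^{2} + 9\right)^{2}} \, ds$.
$\frac{\pi}{144}$

Begin with the known result
$$J(a) = \int_{0}^{\infty} \frac{3}{4 \left(a^{2} + s^{2}\right)} \, ds = \frac{3 \pi}{8 a}.$$

Differentiating under the integral sign with respect to $a$,
$$\frac{dJ}{da} = \int_{0}^{\infty} - \frac{3 a}{2 \left(a^{2} + s^{2}\right)^{2}} \, ds = - \frac{3 \pi}{8 a^{2}},$$
so $\int_{0}^{\infty} \frac{3}{4 \left(a^{2} + s^{2}\right)^{2}} \, ds = \frac{3 \pi}{16 a^{3}}$.

Setting $a = 3$:
$$I = \frac{\pi}{144}.$$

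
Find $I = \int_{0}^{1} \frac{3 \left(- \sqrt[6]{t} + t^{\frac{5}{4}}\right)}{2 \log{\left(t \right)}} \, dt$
$- \log{\left(\frac{14 \sqrt{42}}{243} \right)}$

Replace the exponent $\frac{1}{6}$ by a parameter $a$: let $I(a) = \int_{0}^{1} \frac{3 \left(t^{\frac{5}{4}} - t^{a}\right)}{2 \log{\left(t \right)}} \, dt$.

Since $\dfrac{\partial}{\partial a}\,t^{a} = t^{a} \ln t$, the $\ln t$ in the denominator cancels and
$$\frac{dI}{da} = \int_{0}^{1} - \frac{3}{2} t^{a} \, dt = - \frac{3}{2} \left[\frac{t^{a+1}}{a+1}\right]_0^1 = - \frac{3}{2 a + 2}.$$

Integrating with respect to $a$ gives $I(a) = - \log{\left(\frac{8 \left(a + 1\right)^{\frac{3}{2}}}{27} \right)} + C$.

At $a = \frac{5}{4}$ the integrand is identically $0$, so $I(\frac{5}{4}) = 0$. The closed form gives $0$, hence $C = 0$.

Setting $a = \frac{1}{6}$:
$$I = - \log{\left(\frac{14 \sqrt{42}}{243} \right)}.$$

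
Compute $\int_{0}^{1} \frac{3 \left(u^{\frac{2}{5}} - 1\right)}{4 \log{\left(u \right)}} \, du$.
$\frac{3 \log{\left(\frac{7}{5} \right)}}{4}$

Consider the one-parameter family: let $I(a) = \int_{0}^{1} \frac{3 \left(u^{a} - 1\right)}{4 \log{\left(u \right)}} \, du$.

Since $\dfrac{\partial}{\partial a}\,u^{a} = u^{a} \ln u$, the $\ln u$ in the denominator cancels and
$$\frac{dI}{da} = \int_{0}^{1} \frac{3}{4} u^{a} \, du = \frac{3}{4} \left[\frac{u^{a+1}}{a+1}\right]_0^1 = \frac{3}{4 \left(a + 1\right)}.$$

Integrating with respect to $a$ gives $I(a) = \frac{3 \log{\left(a + 1 \right)}}{4} + C$.

At $a = 0$ the integrand is identically $0$, so $I(0) = 0$. The closed form gives $0$, hence $C = 0$.

Setting $a = \frac{2}{5}$:
$$I = \frac{3 \log{\left(\frac{7}{5} \right)}}{4}.$$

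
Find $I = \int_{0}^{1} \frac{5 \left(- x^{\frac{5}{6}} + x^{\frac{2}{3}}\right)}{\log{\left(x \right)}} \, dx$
$\log{\left(\frac{100000}{161051} \right)}$

Consider the one-parameter family: let $I(a) = \int_{0}^{1} \frac{5 \left(- x^{\frac{5}{6}} + x^{a}\right)}{\log{\left(x \right)}} \, dx$.

Since $\dfrac{\partial}{\partial a}\,x^{a} = x^{a} \ln x$, the $\ln x$ in the denominator cancels and
$$\frac{dI}{da} = \int_{0}^{1} 5 x^{a} \, dx = 5 \left[\frac{x^{a+1}}{a+1}\right]_0^1 = \frac{5}{a + 1}.$$

Integrating with respect to $a$ gives $I(a) = \log{\left(\frac{7776 \left(a + 1\right)^{5}}{161051} \right)} + C$.

At $a = \frac{5}{6}$ the integrand is identically $0$, so $I(\frac{5}{6}) = 0$. The closed form gives $0$, hence $C = 0$.

Setting $a = \frac{2}{3}$:
$$I = \log{\left(\frac{100000}{161051} \right)}.$$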